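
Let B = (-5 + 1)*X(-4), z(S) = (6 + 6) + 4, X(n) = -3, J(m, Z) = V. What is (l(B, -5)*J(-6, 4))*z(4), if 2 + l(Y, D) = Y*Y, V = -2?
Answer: -4544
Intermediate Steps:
J(m, Z) = -2
z(S) = 16 (z(S) = 12 + 4 = 16)
B = 12 (B = (-5 + 1)*(-3) = -4*(-3) = 12)
l(Y, D) = -2 + Y² (l(Y, D) = -2 + Y*Y = -2 + Y²)
(l(B, -5)*J(-6, 4))*z(4) = ((-2 + 12²)*(-2))*16 = ((-2 + 144)*(-2))*16 = (142*(-2))*16 = -284*16 = -4544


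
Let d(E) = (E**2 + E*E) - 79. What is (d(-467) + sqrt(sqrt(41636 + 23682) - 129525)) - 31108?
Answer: 404991 + sqrt(-129525 + sqrt(65318)) ≈ 4.0499e+5 + 359.54*I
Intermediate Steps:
d(E) = -79 + 2*E**2 (d(E) = (E**2 + E**2) - 79 = 2*E**2 - 79 = -79 + 2*E**2)
(d(-467) + sqrt(sqrt(41636 + 23682) - 129525)) - 31108 = ((-79 + 2*(-467)**2) + sqrt(sqrt(41636 + 23682) - 129525)) - 31108 = ((-79 + 2*218089) + sqrt(sqrt(65318) - 129525)) - 31108 = ((-79 + 436178) + sqrt(-129525 + sqrt(65318))) - 31108 = (436099 + sqrt(-129525 + sqrt(65318))) - 31108 = 404991 + sqrt(-129525 + sqrt(65318))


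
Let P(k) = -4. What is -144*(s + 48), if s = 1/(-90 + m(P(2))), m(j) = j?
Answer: -324792/47 ≈ -6910.5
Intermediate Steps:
s = -1/94 (s = 1/(-90 - 4) = 1/(-94) = -1/94 ≈ -0.010638)
-144*(s + 48) = -144*(-1/94 + 48) = -144*4511/94 = -324792/47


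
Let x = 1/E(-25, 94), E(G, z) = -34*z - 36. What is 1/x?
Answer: -3232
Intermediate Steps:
E(G, z) = -36 - 34*z
x = -1/3232 (x = 1/(-36 - 34*94) = 1/(-36 - 3196) = 1/(-3232) = -1/3232 ≈ -0.00030941)
1/x = 1/(-1/3232) = -3232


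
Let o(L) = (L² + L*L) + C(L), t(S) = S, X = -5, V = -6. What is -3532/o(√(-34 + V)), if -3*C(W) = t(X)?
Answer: 10596/235 ≈ 45.089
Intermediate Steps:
C(W) = 5/3 (C(W) = -⅓*(-5) = 5/3)
o(L) = 5/3 + 2*L² (o(L) = (L² + L*L) + 5/3 = (L² + L²) + 5/3 = 2*L² + 5/3 = 5/3 + 2*L²)
-3532/o(√(-34 + V)) = -3532/(5/3 + 2*(√(-34 - 6))²) = -3532/(5/3 + 2*(√(-40))²) = -3532/(5/3 + 2*(2*I*√10)²) = -3532/(5/3 + 2*(-40)) = -3532/(5/3 - 80) = -3532/(-235/3) = -3532*(-3/235) = 10596/235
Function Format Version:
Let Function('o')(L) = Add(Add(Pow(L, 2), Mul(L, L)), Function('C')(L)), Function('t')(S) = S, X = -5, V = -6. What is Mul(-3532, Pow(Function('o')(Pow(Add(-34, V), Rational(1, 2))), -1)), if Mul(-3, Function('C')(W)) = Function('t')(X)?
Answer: Rational(10596, 235) ≈ 45.089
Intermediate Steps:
Function('C')(W) = Rational(5, 3) (Function('C')(W) = Mul(Rational(-1, 3), -5) = Rational(5, 3))
Function('o')(L) = Add(Rational(5, 3), Mul(2, Pow(L, 2))) (Function('o')(L) = Add(Add(Pow(L, 2), Mul(L, L)), Rational(5, 3)) = Add(Add(Pow(L, 2), Pow(L, 2)), Rational(5, 3)) = Add(Mul(2, Pow(L, 2)), Rational(5, 3)) = Add(Rational(5, 3), Mul(2, Pow(L, 2))))
Mul(-3532, Pow(Function('o')(Pow(Add(-34, V), Rational(1, 2))), -1)) = Mul(-3532, Pow(Add(Rational(5, 3), Mul(2, Pow(Pow(Add(-34, -6), Rational(1, 2)), 2))), -1)) = Mul(-3532, Pow(Add(Rational(5, 3), Mul(2, Pow(Pow(-40, Rational(1, 2)), 2))), -1)) = Mul(-3532, Pow(Add(Rational(5, 3), Mul(2, Pow(Mul(2, I, Pow(10, Rational(1, 2))), 2))), -1)) = Mul(-3532, Pow(Add(Rational(5, 3), Mul(2, -40)), -1)) = Mul(-3532, Pow(Add(Rational(5, 3), -80), -1)) = Mul(-3532, Pow(Rational(-235, 3), -1)) = Mul(-3532, Rational(-3, 235)) = Rational(10596, 235)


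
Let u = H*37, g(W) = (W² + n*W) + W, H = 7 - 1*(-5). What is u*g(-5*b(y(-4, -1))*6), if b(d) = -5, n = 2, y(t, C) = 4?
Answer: 10189800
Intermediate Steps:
H = 12 (H = 7 + 5 = 12)
g(W) = W² + 3*W (g(W) = (W² + 2*W) + W = W² + 3*W)
u = 444 (u = 12*37 = 444)
u*g(-5*b(y(-4, -1))*6) = 444*((-5*(-5)*6)*(3 - 5*(-5)*6)) = 444*((25*6)*(3 + 25*6)) = 444*(150*(3 + 150)) = 444*(150*153) = 444*22950 = 10189800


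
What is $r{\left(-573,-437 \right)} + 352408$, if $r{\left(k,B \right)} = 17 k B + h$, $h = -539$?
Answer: $4608686$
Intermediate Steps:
$r{\left(k,B \right)} = -539 + 17 B k$ ($r{\left(k,B \right)} = 17 k B - 539 = 17 B k - 539 = -539 + 17 B k$)
$r{\left(-573,-437 \right)} + 352408 = \left(-539 + 17 \left(-437\right) \left(-573\right)\right) + 352408 = \left(-539 + 4256817\right) + 352408 = 4256278 + 352408 = 4608686$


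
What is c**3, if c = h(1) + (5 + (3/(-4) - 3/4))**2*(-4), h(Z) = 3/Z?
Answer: -97336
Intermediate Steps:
c = -46 (c = 3/1 + (5 + (3/(-4) - 3/4))**2*(-4) = 3*1 + (5 + (3*(-1/4) - 3*1/4))**2*(-4) = 3 + (5 + (-3/4 - 3/4))**2*(-4) = 3 + (5 - 3/2)**2*(-4) = 3 + (7/2)**2*(-4) = 3 + (49/4)*(-4) = 3 - 49 = -46)
c**3 = (-46)**3 = -97336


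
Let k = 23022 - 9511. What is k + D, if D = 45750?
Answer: 59261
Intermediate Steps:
k = 13511
k + D = 13511 + 45750 = 59261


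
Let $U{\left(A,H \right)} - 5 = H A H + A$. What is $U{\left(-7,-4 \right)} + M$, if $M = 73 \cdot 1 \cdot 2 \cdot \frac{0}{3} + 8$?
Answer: $-106$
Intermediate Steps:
$U{\left(A,H \right)} = 5 + A + A H^{2}$ ($U{\left(A,H \right)} = 5 + \left(H A H + A\right) = 5 + \left(A H H + A\right) = 5 + \left(A H^{2} + A\right) = 5 + \left(A + A H^{2}\right) = 5 + A + A H^{2}$)
$M = 8$ ($M = 73 \cdot 2 \cdot 0 \cdot \frac{1}{3} + 8 = 73 \cdot 2 \cdot 0 + 8 = 73 \cdot 0 + 8 = 0 + 8 = 8$)
$U{\left(-7,-4 \right)} + M = \left(5 - 7 - 7 \left(-4\right)^{2}\right) + 8 = \left(5 - 7 - 112\right) + 8 = -114 + 8 = -106$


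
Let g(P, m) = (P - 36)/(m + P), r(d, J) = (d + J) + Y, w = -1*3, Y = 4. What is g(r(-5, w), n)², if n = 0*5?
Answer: 100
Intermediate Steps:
w = -3
n = 0
r(d, J) = 4 + J + d (r(d, J) = (d + J) + 4 = (J + d) + 4 = 4 + J + d)
g(P, m) = (-36 + P)/(P + m)
g(r(-5, w), n)² = ((-36 + (4 - 3 - 5))/((4 - 3 - 5) + 0))² = ((-36 - 4)/(-4 + 0))² = (-40/(-4))² = (-¼*(-40))² = 10² = 100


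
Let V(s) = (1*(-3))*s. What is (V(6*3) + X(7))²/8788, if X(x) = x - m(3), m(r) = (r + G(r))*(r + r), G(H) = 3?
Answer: 6889/8788 ≈ 0.78391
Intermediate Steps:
m(r) = 2*r*(3 + r) (m(r) = (r + 3)*(r + r) = (3 + r)*(2*r) = 2*r*(3 + r))
V(s) = -3*s
X(x) = -36 + x (X(x) = x - 2*3*(3 + 3) = x - 2*3*6 = x - 1*36 = x - 36 = -36 + x)
(V(6*3) + X(7))²/8788 = (-18*3 + (-36 + 7))²/8788 = (-3*18 - 29)²*(1/8788) = (-54 - 29)²*(1/8788) = (-83)²*(1/8788) = 6889*(1/8788) = 6889/8788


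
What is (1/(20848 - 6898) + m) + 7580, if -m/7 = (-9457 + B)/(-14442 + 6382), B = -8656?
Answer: 2743560431/362700 ≈ 7564.3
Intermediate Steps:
m = -126791/8060 (m = -7*(-9457 - 8656)/(-14442 + 6382) = -(-126791)/(-8060) = -(-126791)*(-1)/8060 = -7*18113/8060 = -126791/8060 ≈ -15.731)
(1/(20848 - 6898) + m) + 7580 = (1/(20848 - 6898) - 126791/8060) + 7580 = (1/13950 - 126791/8060) + 7580 = -5705569/362700 + 7580 = 2743560431/362700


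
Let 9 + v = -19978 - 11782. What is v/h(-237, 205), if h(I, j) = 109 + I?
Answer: 31769/128 ≈ 248.20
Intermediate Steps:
v = -31769 (v = -9 + (-19978 - 11782) = -9 - 31760 = -31769)
v/h(-237, 205) = -31769/(109 - 237) = -31769/(-128) = -31769*(-1/128) = 31769/128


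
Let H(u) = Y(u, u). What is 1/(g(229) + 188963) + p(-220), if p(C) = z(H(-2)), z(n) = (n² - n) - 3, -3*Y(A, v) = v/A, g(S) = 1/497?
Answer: -2160031603/845231508 ≈ -2.5555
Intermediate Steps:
g(S) = 1/497
Y(A, v) = -v/(3*A)
H(u) = -⅓ (H(u) = -u/(3*u) = -⅓)
z(n) = -3 + n² - n
p(C) = -23/9 (p(C) = -3 + (-⅓)² - 1*(-⅓) = -3 + ⅑ + ⅓ = -23/9)
1/(g(229) + 188963) + p(-220) = 1/(1/497 + 188963) - 23/9 = 1/(93914612/497) - 23/9 = 497/93914612 - 23/9 = -2160031603/845231508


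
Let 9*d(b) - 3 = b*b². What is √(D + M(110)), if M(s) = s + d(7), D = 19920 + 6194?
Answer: √236362/3 ≈ 162.06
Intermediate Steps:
d(b) = ⅓ + b³/9 (d(b) = ⅓ + (b*b²)/9 = ⅓ + b³/9)
D = 26114
M(s) = 346/9 + s (M(s) = s + (⅓ + (⅑)*7³) = s + (⅓ + (⅑)*343) = s + (⅓ + 343/9) = s + 346/9 = 346/9 + s)
√(D + M(110)) = √(26114 + (346/9 + 110)) = √(26114 + 1336/9) = √(236362/9) = √236362/3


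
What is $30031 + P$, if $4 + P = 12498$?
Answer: $42525$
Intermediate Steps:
$P = 12494$ ($P = -4 + 12498 = 12494$)
$30031 + P = 30031 + 12494 = 42525$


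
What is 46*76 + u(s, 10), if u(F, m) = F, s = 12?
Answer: 3508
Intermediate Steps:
46*76 + u(s, 10) = 46*76 + 12 = 3496 + 12 = 3508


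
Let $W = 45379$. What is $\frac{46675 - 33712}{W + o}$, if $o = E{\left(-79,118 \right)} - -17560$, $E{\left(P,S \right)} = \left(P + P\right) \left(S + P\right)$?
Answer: $\frac{12963}{56777} \approx 0.22831$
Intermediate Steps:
$E{\left(P,S \right)} = 2 P \left(P + S\right)$
$o = 11398$ ($o = 2 \left(-79\right) \left(-79 + 118\right) - -17560 = 2 \left(-79\right) 39 + 17560 = -6162 + 17560 = 11398$)
$\frac{46675 - 33712}{W + o} = \frac{46675 - 33712}{45379 + 11398} = \frac{12963}{56777}$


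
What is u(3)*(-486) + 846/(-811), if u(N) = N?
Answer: -1183284/811 ≈ -1459.0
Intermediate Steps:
u(3)*(-486) + 846/(-811) = 3*(-486) + 846/(-811) = -1458 + 846*(-1/811) = -1458 - 846/811 = -1183284/811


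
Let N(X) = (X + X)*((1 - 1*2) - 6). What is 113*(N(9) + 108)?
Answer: -2034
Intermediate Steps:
N(X) = -14*X (N(X) = (2*X)*((1 - 2) - 6) = (2*X)*(-1 - 6) = (2*X)*(-7) = -14*X)
113*(N(9) + 108) = 113*(-14*9 + 108) = 113*(-126 + 108) = 113*(-18) = -2034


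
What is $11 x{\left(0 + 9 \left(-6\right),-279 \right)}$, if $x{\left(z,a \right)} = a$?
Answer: $-3069$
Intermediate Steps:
$11 x{\left(0 + 9 \left(-6\right),-279 \right)} = 11 \left(-279\right) = -3069$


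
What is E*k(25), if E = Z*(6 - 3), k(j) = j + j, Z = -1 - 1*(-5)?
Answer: 600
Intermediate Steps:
Z = 4 (Z = -1 + 5 = 4)
k(j) = 2*j
E = 12 (E = 4*(6 - 3) = 4*3 = 12)
E*k(25) = 12*(2*25) = 12*50 = 600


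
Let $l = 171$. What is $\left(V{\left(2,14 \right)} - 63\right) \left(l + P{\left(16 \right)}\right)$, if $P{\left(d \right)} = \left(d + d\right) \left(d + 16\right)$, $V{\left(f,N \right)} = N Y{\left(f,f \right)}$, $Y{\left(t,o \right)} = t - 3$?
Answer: $-92015$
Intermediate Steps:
$Y{\left(t,o \right)} = -3 + t$
$V{\left(f,N \right)} = N \left(-3 + f\right)$
$P{\left(d \right)} = 2 d \left(16 + d\right)$
$\left(V{\left(2,14 \right)} - 63\right) \left(l + P{\left(16 \right)}\right) = \left(14 \left(-3 + 2\right) - 63\right) \left(171 + 2 \cdot 16 \left(16 + 16\right)\right) = \left(14 \left(-1\right) - 63\right) \left(171 + 2 \cdot 16 \cdot 32\right) = \left(-14 - 63\right) \left(171 + 1024\right) = \left(-77\right) 1195 = -92015$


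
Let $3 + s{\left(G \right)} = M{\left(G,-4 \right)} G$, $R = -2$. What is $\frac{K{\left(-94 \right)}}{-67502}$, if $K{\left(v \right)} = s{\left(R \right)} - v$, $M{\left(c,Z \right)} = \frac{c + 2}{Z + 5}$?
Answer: $- \frac{91}{67502} \approx -0.0013481$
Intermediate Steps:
$M{\left(c,Z \right)} = \frac{2 + c}{5 + Z}$
$s{\left(G \right)} = -3 + G \left(2 + G\right)$ ($s{\left(G \right)} = -3 + \frac{2 + G}{5 - 4} G = -3 + \frac{2 + G}{1} G = -3 + 1 \left(2 + G\right) G = -3 + \left(2 + G\right) G = -3 + G \left(2 + G\right)$)
$K{\left(v \right)} = -3 - v$ ($K{\left(v \right)} = \left(-3 - 2 \left(2 - 2\right)\right) - v = \left(-3 - 0\right) - v = \left(-3 + 0\right) - v = -3 - v$)
$\frac{K{\left(-94 \right)}}{-67502} = \frac{-3 - -94}{-67502} = \left(-3 + 94\right) \left(- \frac{1}{67502}\right) = 91 \left(- \frac{1}{67502}\right) = - \frac{91}{67502}$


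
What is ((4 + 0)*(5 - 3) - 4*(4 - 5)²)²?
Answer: 16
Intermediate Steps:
((4 + 0)*(5 - 3) - 4*(4 - 5)²)² = (4*2 - 4*(-1)²)² = (8 - 4*1)² = (8 - 4)² = 4² = 16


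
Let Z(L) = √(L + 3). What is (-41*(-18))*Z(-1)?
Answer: 738*√2 ≈ 1043.7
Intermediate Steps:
Z(L) = √(3 + L)
(-41*(-18))*Z(-1) = (-41*(-18))*√(3 - 1) = 738*√2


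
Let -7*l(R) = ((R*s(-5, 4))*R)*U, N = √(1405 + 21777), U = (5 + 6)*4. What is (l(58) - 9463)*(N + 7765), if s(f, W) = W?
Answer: -5111738325/7 - 658305*√23182/7 ≈ -7.4457e+8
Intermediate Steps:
U = 44 (U = 11*4 = 44)
N = √23182 ≈ 152.26
l(R) = -176*R²/7 (l(R) = -(R*4)*R*44/7 = -(4*R)*R*44/7 = -4*R²*44/7 = -176*R²/7)
(l(58) - 9463)*(N + 7765) = (-176/7*58² - 9463)*(√23182 + 7765) = (-176/7*3364 - 9463)*(7765 + √23182) = (-592064/7 - 9463)*(7765 + √23182) = -658305*(7765 + √23182)/7 = -5111738325/7 - 658305*√23182/7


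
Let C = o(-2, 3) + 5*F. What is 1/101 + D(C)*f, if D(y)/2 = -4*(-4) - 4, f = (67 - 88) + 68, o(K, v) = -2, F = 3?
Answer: 113929/101 ≈ 1128.0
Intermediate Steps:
f = 47 (f = -21 + 68 = 47)
C = 13 (C = -2 + 5*3 = -2 + 15 = 13)
D(y) = 24 (D(y) = 2*(-4*(-4) - 4) = 2*(16 - 4) = 2*12 = 24)
1/101 + D(C)*f = 1/101 + 24*47 = 1/101 + 1128 = 113929/101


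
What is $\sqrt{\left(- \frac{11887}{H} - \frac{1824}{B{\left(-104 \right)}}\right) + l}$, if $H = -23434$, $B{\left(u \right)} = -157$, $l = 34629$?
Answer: $\frac{13 \sqrt{2774581205679754}}{3679138} \approx 186.12$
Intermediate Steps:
$\sqrt{\left(- \frac{11887}{H} - \frac{1824}{B{\left(-104 \right)}}\right) + l} = \sqrt{\left(- \frac{11887}{-23434} - \frac{1824}{-157}\right) + 34629} = \sqrt{\left(\left(-11887\right) \left(- \frac{1}{23434}\right) - - \frac{1824}{157}\right) + 34629} = \sqrt{\left(\frac{11887}{23434} + \frac{1824}{157}\right) + 34629} = \sqrt{\frac{44609875}{3679138} + 34629} = \sqrt{\frac{127449479677}{3679138}} = \frac{13 \sqrt{2774581205679754}}{3679138}$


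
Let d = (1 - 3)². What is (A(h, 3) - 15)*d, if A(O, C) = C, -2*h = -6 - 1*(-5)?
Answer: -48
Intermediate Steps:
h = ½ (h = -(-6 - 1*(-5))/2 = -(-6 + 5)/2 = -½*(-1) = ½ ≈ 0.50000)
d = 4 (d = (-2)² = 4)
(A(h, 3) - 15)*d = (3 - 15)*4 = -12*4 = -48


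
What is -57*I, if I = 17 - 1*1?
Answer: -912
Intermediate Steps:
I = 16 (I = 17 - 1 = 16)
-57*I = -57*16 = -912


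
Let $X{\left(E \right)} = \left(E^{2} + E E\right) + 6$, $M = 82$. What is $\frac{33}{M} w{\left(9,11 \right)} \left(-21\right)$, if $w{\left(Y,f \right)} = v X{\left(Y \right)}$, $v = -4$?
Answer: $\frac{232848}{41} \approx 5679.2$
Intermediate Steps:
$X{\left(E \right)} = 6 + 2 E^{2}$ ($X{\left(E \right)} = \left(E^{2} + E^{2}\right) + 6 = 2 E^{2} + 6 = 6 + 2 E^{2}$)
$w{\left(Y,f \right)} = -24 - 8 Y^{2}$ ($w{\left(Y,f \right)} = - 4 \left(6 + 2 Y^{2}\right) = -24 - 8 Y^{2}$)
$\frac{33}{M} w{\left(9,11 \right)} \left(-21\right) = \frac{33}{82} \left(-24 - 8 \cdot 9^{2}\right) \left(-21\right) = 33 \cdot \frac{1}{82} \left(-24 - 648\right) \left(-21\right) = \frac{33 \left(-24 - 648\right)}{82} \left(-21\right) = \frac{33}{82} \left(-672\right) \left(-21\right) = \left(- \frac{11088}{41}\right) \left(-21\right) = \frac{232848}{41}$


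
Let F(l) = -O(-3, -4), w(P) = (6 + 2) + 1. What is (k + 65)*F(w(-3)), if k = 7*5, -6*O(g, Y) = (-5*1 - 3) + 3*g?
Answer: -850/3 ≈ -283.33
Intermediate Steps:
w(P) = 9 (w(P) = 8 + 1 = 9)
O(g, Y) = 4/3 - g/2 (O(g, Y) = -((-5*1 - 3) + 3*g)/6 = -((-5 - 3) + 3*g)/6 = -(-8 + 3*g)/6 = 4/3 - g/2)
k = 35
F(l) = -17/6 (F(l) = -(4/3 - 1/2*(-3)) = -(4/3 + 3/2) = -1*17/6 = -17/6)
(k + 65)*F(w(-3)) = (35 + 65)*(-17/6) = 100*(-17/6) = -850/3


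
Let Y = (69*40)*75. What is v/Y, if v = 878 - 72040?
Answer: -1547/4500 ≈ -0.34378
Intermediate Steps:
Y = 207000 (Y = 2760*75 = 207000)
v = -71162
v/Y = -71162/207000 = -71162*1/207000 = -1547/4500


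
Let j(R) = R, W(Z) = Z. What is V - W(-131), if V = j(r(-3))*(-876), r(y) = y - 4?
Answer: 6263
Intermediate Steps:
r(y) = -4 + y
V = 6132 (V = (-4 - 3)*(-876) = -7*(-876) = 6132)
V - W(-131) = 6132 - 1*(-131) = 6132 + 131 = 6263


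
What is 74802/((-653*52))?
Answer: -2877/1306 ≈ -2.2029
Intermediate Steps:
74802/((-653*52)) = 74802/(-33956) = 74802*(-1/33956) = -2877/1306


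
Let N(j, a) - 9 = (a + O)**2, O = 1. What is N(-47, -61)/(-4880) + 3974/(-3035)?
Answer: -6069287/2962160 ≈ -2.0489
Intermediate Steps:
N(j, a) = 9 + (1 + a)**2 (N(j, a) = 9 + (a + 1)**2 = 9 + (1 + a)**2)
N(-47, -61)/(-4880) + 3974/(-3035) = (9 + (1 - 61)**2)/(-4880) + 3974/(-3035) = (9 + (-60)**2)*(-1/4880) + 3974*(-1/3035) = (9 + 3600)*(-1/4880) - 3974/3035 = 3609*(-1/4880) - 3974/3035 = -3609/4880 - 3974/3035 = -6069287/2962160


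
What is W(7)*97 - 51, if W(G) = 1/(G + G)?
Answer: -617/14 ≈ -44.071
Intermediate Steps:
W(G) = 1/(2*G)
W(7)*97 - 51 = ((½)/7)*97 - 51 = ((½)*(⅐))*97 - 51 = (1/14)*97 - 51 = 97/14 - 51 = -617/14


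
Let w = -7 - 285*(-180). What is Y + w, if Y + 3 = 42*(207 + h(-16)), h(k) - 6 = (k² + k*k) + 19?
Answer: 82538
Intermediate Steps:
h(k) = 25 + 2*k² (h(k) = 6 + ((k² + k*k) + 19) = 6 + ((k² + k²) + 19) = 6 + (2*k² + 19) = 6 + (19 + 2*k²) = 25 + 2*k²)
w = 51293 (w = -7 + 51300 = 51293)
Y = 31245 (Y = -3 + 42*(207 + (25 + 2*(-16)²)) = -3 + 42*(207 + (25 + 2*256)) = -3 + 42*(207 + (25 + 512)) = -3 + 42*(207 + 537) = -3 + 42*744 = -3 + 31248 = 31245)
Y + w = 31245 + 51293 = 82538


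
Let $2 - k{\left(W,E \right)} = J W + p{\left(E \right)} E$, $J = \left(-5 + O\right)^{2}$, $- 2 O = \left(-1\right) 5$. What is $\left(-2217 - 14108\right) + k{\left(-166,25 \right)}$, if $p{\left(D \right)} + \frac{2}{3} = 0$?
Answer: $- \frac{91613}{6} \approx -15269.0$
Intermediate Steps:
$O = \frac{5}{2}$ ($O = - \frac{\left(-1\right) 5}{2} = \left(- \frac{1}{2}\right) \left(-5\right) = \frac{5}{2} \approx 2.5$)
$p{\left(D \right)} = - \frac{2}{3}$ ($p{\left(D \right)} = - \frac{2}{3} + 0 = - \frac{2}{3}$)
$J = \frac{25}{4}$ ($J = \left(-5 + \frac{5}{2}\right)^{2} = \left(- \frac{5}{2}\right)^{2} = \frac{25}{4} \approx 6.25$)
$k{\left(W,E \right)} = 2 - \frac{25 W}{4} + \frac{2 E}{3}$ ($k{\left(W,E \right)} = 2 - \left(\frac{25 W}{4} - \frac{2 E}{3}\right) = 2 - \left(- \frac{2 E}{3} + \frac{25 W}{4}\right) = 2 + \left(- \frac{25 W}{4} + \frac{2 E}{3}\right) = 2 - \frac{25 W}{4} + \frac{2 E}{3}$)
$\left(-2217 - 14108\right) + k{\left(-166,25 \right)} = \left(-2217 - 14108\right) + \left(2 - - \frac{2075}{2} + \frac{2}{3} \cdot 25\right) = -16325 + \left(2 + \frac{2075}{2} + \frac{50}{3}\right) = -16325 + \frac{6337}{6} = - \frac{91613}{6}$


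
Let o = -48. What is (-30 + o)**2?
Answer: 6084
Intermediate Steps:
(-30 + o)**2 = (-30 - 48)**2 = (-78)**2 = 6084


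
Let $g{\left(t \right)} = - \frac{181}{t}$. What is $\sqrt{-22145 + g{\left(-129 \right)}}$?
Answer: $\frac{2 i \sqrt{92122899}}{129} \approx 148.81 i$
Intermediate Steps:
$\sqrt{-22145 + g{\left(-129 \right)}} = \sqrt{-22145 - \frac{181}{-129}} = \sqrt{-22145 - - \frac{181}{129}} = \sqrt{-22145 + \frac{181}{129}} = \sqrt{- \frac{2856524}{129}} = \frac{2 i \sqrt{92122899}}{129}$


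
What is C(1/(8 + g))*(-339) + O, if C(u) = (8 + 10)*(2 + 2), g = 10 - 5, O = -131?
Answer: -24539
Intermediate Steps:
g = 5
C(u) = 72 (C(u) = 18*4 = 72)
C(1/(8 + g))*(-339) + O = 72*(-339) - 131 = -24408 - 131 = -24539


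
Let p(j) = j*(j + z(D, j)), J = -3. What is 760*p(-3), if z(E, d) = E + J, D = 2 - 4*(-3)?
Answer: -18240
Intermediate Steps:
D = 14 (D = 2 + 12 = 14)
z(E, d) = -3 + E (z(E, d) = E - 3 = -3 + E)
p(j) = j*(11 + j) (p(j) = j*(j + (-3 + 14)) = j*(j + 11) = j*(11 + j))
760*p(-3) = 760*(-3*(11 - 3)) = 760*(-3*8) = 760*(-24) = -18240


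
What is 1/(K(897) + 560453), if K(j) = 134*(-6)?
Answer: 1/559649 ≈ 1.7868e-6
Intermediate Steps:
K(j) = -804
1/(K(897) + 560453) = 1/(-804 + 560453) = 1/559649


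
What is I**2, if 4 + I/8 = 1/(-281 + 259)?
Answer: 126736/121 ≈ 1047.4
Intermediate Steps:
I = -356/11 (I = -32 + 8/(-281 + 259) = -32 + 8/(-22) = -32 + 8*(-1/22) = -32 - 4/11 = -356/11 ≈ -32.364)
I**2 = (-356/11)**2 = 126736/121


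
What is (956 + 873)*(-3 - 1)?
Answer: -7316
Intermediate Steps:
(956 + 873)*(-3 - 1) = 1829*(-4) = -7316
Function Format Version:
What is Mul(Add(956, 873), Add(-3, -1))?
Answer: -7316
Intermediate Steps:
Mul(Add(956, 873), Add(-3, -1)) = Mul(1829, -4) = -7316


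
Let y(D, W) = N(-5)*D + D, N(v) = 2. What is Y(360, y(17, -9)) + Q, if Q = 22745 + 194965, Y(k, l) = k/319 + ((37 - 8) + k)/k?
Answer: 25002070091/114840 ≈ 2.1771e+5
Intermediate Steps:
y(D, W) = 3*D (y(D, W) = 2*D + D = 3*D)
Y(k, l) = k/319 + (29 + k)/k (Y(k, l) = k*(1/319) + (29 + k)/k = k/319 + (29 + k)/k)
Q = 217710
Y(360, y(17, -9)) + Q = (1 + 29/360 + (1/319)*360) + 217710 = (1 + 29*(1/360) + 360/319) + 217710 = (1 + 29/360 + 360/319) + 217710 = 253691/114840 + 217710 = 25002070091/114840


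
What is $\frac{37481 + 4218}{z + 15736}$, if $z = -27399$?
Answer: $- \frac{41699}{11663} \approx -3.5753$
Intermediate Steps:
$\frac{37481 + 4218}{z + 15736} = \frac{37481 + 4218}{-27399 + 15736} = \frac{41699}{-11663} = 41699 \left(- \frac{1}{11663}\right) = - \frac{41699}{11663}$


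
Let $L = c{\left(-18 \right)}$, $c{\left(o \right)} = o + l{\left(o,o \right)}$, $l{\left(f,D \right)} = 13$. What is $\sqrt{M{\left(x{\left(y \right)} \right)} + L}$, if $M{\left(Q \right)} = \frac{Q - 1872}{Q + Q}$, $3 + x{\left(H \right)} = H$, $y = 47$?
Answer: $\frac{9 i \sqrt{154}}{22} \approx 5.0767 i$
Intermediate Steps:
$x{\left(H \right)} = -3 + H$
$M{\left(Q \right)} = \frac{-1872 + Q}{2 Q}$
$c{\left(o \right)} = 13 + o$ ($c{\left(o \right)} = o + 13 = 13 + o$)
$L = -5$ ($L = 13 - 18 = -5$)
$\sqrt{M{\left(x{\left(y \right)} \right)} + L} = \sqrt{\frac{-1872 + \left(-3 + 47\right)}{2 \left(-3 + 47\right)} - 5} = \sqrt{\frac{-1872 + 44}{2 \cdot 44} - 5} = \sqrt{\frac{1}{2} \cdot \frac{1}{44} \left(-1828\right) - 5} = \sqrt{- \frac{457}{22} - 5} = \sqrt{- \frac{567}{22}} = \frac{9 i \sqrt{154}}{22}$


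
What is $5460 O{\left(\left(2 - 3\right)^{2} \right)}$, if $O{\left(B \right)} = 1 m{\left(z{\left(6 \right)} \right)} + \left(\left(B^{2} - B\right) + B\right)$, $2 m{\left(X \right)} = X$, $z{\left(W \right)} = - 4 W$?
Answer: $-60060$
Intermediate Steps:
$m{\left(X \right)} = \frac{X}{2}$
$O{\left(B \right)} = -12 + B^{2}$ ($O{\left(B \right)} = 1 \frac{\left(-4\right) 6}{2} + \left(\left(B^{2} - B\right) + B\right) = 1 \cdot \frac{1}{2} \left(-24\right) + B^{2} = 1 \left(-12\right) + B^{2} = -12 + B^{2}$)
$5460 O{\left(\left(2 - 3\right)^{2} \right)} = 5460 \left(-12 + \left(\left(2 - 3\right)^{2}\right)^{2}\right) = 5460 \left(-12 + \left(\left(-1\right)^{2}\right)^{2}\right) = 5460 \left(-12 + 1^{2}\right) = 5460 \left(-12 + 1\right) = 5460 \left(-11\right) = -60060$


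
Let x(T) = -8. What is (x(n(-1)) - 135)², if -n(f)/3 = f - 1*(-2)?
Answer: 20449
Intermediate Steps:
n(f) = -6 - 3*f (n(f) = -3*(f - 1*(-2)) = -3*(f + 2) = -3*(2 + f) = -6 - 3*f)
(x(n(-1)) - 135)² = (-8 - 135)² = (-143)² = 20449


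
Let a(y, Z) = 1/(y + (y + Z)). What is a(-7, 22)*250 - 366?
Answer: -1339/4 ≈ -334.75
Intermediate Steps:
a(y, Z) = 1/(Z + 2*y) (a(y, Z) = 1/(y + (Z + y)) = 1/(Z + 2*y))
a(-7, 22)*250 - 366 = 250/(22 + 2*(-7)) - 366 = 250/(22 - 14) - 366 = 250/8 - 366 = (1/8)*250 - 366 = 125/4 - 366 = -1339/4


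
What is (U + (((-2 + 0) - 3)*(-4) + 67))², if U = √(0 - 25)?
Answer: 7544 + 870*I ≈ 7544.0 + 870.0*I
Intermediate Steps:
U = 5*I (U = √(-25) = 5*I ≈ 5.0*I)
(U + (((-2 + 0) - 3)*(-4) + 67))² = (5*I + (((-2 + 0) - 3)*(-4) + 67))² = (5*I + ((-2 - 3)*(-4) + 67))² = (5*I + (-5*(-4) + 67))² = (5*I + (20 + 67))² = (5*I + 87)² = (87 + 5*I)²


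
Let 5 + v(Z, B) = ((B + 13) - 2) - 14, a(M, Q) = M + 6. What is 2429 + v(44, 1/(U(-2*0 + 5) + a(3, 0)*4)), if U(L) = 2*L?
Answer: 111367/46 ≈ 2421.0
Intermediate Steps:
a(M, Q) = 6 + M
v(Z, B) = -8 + B (v(Z, B) = -5 + (((B + 13) - 2) - 14) = -5 + (((13 + B) - 2) - 14) = -5 + ((11 + B) - 14) = -5 + (-3 + B) = -8 + B)
2429 + v(44, 1/(U(-2*0 + 5) + a(3, 0)*4)) = 2429 + (-8 + 1/(2*(-2*0 + 5) + (6 + 3)*4)) = 2429 + (-8 + 1/(2*(0 + 5) + 9*4)) = 2429 + (-8 + 1/(2*5 + 36)) = 2429 + (-8 + 1/(10 + 36)) = 2429 + (-8 + 1/46) = 2429 - 367/46 = 111367/46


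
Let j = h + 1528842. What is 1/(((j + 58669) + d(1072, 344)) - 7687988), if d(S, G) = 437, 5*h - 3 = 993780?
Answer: -5/29506417 ≈ -1.6945e-7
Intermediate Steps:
h = 993783/5 (h = 3/5 + (1/5)*993780 = 3/5 + 198756 = 993783/5 ≈ 1.9876e+5)
j = 8637993/5 (j = 993783/5 + 1528842 = 8637993/5 ≈ 1.7276e+6)
1/(((j + 58669) + d(1072, 344)) - 7687988) = 1/(((8637993/5 + 58669) + 437) - 7687988) = 1/((8931338/5 + 437) - 7687988) = 1/(8933523/5 - 7687988) = 1/(-29506417/5) = -5/29506417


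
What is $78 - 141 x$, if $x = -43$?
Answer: $6141$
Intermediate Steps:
$78 - 141 x = 78 - -6063 = 78 + 6063 = 6141$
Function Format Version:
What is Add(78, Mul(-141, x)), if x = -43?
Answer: 6141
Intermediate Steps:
Add(78, Mul(-141, x)) = Add(78, Mul(-141, -43)) = Add(78, 6063) = 6141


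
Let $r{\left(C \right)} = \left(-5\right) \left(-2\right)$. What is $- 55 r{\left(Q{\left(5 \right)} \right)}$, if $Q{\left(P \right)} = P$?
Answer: $-550$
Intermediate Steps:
$r{\left(C \right)} = 10$
$- 55 r{\left(Q{\left(5 \right)} \right)} = \left(-55\right) 10 = -550$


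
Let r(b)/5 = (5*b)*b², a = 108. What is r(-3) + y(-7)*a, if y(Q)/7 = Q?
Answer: -5967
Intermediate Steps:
y(Q) = 7*Q
r(b) = 25*b³ (r(b) = 5*((5*b)*b²) = 5*(5*b³) = 25*b³)
r(-3) + y(-7)*a = 25*(-3)³ + (7*(-7))*108 = 25*(-27) - 49*108 = -675 - 5292 = -5967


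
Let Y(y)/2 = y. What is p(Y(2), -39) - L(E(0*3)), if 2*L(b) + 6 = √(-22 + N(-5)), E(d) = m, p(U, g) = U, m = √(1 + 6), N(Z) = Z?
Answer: 7 - 3*I*√3/2 ≈ 7.0 - 2.5981*I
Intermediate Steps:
Y(y) = 2*y
m = √7 ≈ 2.6458
E(d) = √7
L(b) = -3 + 3*I*√3/2 (L(b) = -3 + √(-22 - 5)/2 = -3 + √(-27)/2 = -3 + (3*I*√3)/2 = -3 + 3*I*√3/2)
p(Y(2), -39) - L(E(0*3)) = 2*2 - (-3 + 3*I*√3/2) = 4 + (3 - 3*I*√3/2) = 7 - 3*I*√3/2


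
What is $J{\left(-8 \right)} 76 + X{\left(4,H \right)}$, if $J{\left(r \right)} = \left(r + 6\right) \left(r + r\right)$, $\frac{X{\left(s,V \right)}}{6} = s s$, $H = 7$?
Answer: $2528$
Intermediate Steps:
$X{\left(s,V \right)} = 6 s^{2}$ ($X{\left(s,V \right)} = 6 s s = 6 s^{2}$)
$J{\left(r \right)} = 2 r \left(6 + r\right)$ ($J{\left(r \right)} = \left(6 + r\right) 2 r = 2 r \left(6 + r\right)$)
$J{\left(-8 \right)} 76 + X{\left(4,H \right)} = 2 \left(-8\right) \left(6 - 8\right) 76 + 6 \cdot 4^{2} = 2 \left(-8\right) \left(-2\right) 76 + 6 \cdot 16 = 32 \cdot 76 + 96 = 2432 + 96 = 2528$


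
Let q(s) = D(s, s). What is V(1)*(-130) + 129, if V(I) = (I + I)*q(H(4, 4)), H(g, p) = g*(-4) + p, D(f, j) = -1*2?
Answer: 649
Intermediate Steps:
D(f, j) = -2
H(g, p) = p - 4*g (H(g, p) = -4*g + p = p - 4*g)
q(s) = -2
V(I) = -4*I (V(I) = (I + I)*(-2) = (2*I)*(-2) = -4*I)
V(1)*(-130) + 129 = -4*1*(-130) + 129 = -4*(-130) + 129 = 520 + 129 = 649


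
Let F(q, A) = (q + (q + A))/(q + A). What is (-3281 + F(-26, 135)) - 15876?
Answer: -2088030/109 ≈ -19156.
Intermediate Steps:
F(q, A) = (A + 2*q)/(A + q) (F(q, A) = (q + (A + q))/(A + q) = (A + 2*q)/(A + q))
(-3281 + F(-26, 135)) - 15876 = (-3281 + (135 + 2*(-26))/(135 - 26)) - 15876 = (-3281 + (135 - 52)/109) - 15876 = (-3281 + (1/109)*83) - 15876 = (-3281 + 83/109) - 15876 = -357546/109 - 15876 = -2088030/109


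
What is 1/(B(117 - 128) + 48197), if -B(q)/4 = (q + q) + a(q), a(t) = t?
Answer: 1/48329 ≈ 2.0692e-5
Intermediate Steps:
B(q) = -12*q (B(q) = -4*((q + q) + q) = -4*(2*q + q) = -12*q)
1/(B(117 - 128) + 48197) = 1/(-12*(117 - 128) + 48197) = 1/(-12*(-11) + 48197) = 1/(132 + 48197) = 1/48329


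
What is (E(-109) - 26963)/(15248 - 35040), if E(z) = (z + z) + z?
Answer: 13645/9896 ≈ 1.3788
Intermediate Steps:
E(z) = 3*z (E(z) = 2*z + z = 3*z)
(E(-109) - 26963)/(15248 - 35040) = (3*(-109) - 26963)/(15248 - 35040) = (-327 - 26963)/(-19792) = -27290*(-1/19792) = 13645/9896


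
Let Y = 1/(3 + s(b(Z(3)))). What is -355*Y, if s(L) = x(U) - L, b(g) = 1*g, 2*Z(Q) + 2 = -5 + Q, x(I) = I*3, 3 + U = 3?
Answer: -71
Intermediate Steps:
U = 0 (U = -3 + 3 = 0)
x(I) = 3*I
Z(Q) = -7/2 + Q/2 (Z(Q) = -1 + (-5 + Q)/2 = -1 + (-5/2 + Q/2) = -7/2 + Q/2)
b(g) = g
s(L) = -L (s(L) = 3*0 - L = 0 - L = -L)
Y = ⅕ (Y = 1/(3 - (-7/2 + (½)*3)) = 1/(3 - (-7/2 + 3/2)) = 1/(3 - 1*(-2)) = 1/(3 + 2) = 1/5 = ⅕ ≈ 0.20000)
-355*Y = -355*⅕ = -71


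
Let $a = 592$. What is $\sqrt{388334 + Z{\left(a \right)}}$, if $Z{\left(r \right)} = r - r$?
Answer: $\sqrt{388334} \approx 623.16$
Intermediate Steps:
$Z{\left(r \right)} = 0$
$\sqrt{388334 + Z{\left(a \right)}} = \sqrt{388334 + 0} = \sqrt{388334}$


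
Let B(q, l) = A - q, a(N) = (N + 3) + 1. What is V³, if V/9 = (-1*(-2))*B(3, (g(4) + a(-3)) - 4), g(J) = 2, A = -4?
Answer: -2000376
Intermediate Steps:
a(N) = 4 + N (a(N) = (3 + N) + 1 = 4 + N)
B(q, l) = -4 - q
V = -126 (V = 9*((-1*(-2))*(-4 - 1*3)) = 9*(2*(-4 - 3)) = 9*(2*(-7)) = 9*(-14) = -126)
V³ = (-126)³ = -2000376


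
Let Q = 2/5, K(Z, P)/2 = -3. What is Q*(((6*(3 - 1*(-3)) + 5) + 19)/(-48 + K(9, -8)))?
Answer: -4/9 ≈ -0.44444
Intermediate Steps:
K(Z, P) = -6 (K(Z, P) = 2*(-3) = -6)
Q = 2/5 (Q = 2*(1/5) = 2/5 ≈ 0.40000)
Q*(((6*(3 - 1*(-3)) + 5) + 19)/(-48 + K(9, -8))) = 2*(((6*(3 - 1*(-3)) + 5) + 19)/(-48 - 6))/5 = 2*(((6*(3 + 3) + 5) + 19)/(-54))/5 = 2*(((6*6 + 5) + 19)*(-1/54))/5 = 2*(((36 + 5) + 19)*(-1/54))/5 = 2*((41 + 19)*(-1/54))/5 = 2*(60*(-1/54))/5 = (2/5)*(-10/9) = -4/9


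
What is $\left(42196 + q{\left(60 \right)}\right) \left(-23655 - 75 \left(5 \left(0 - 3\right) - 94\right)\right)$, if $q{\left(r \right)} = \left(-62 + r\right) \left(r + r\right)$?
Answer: $-649478880$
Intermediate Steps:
$q{\left(r \right)} = 2 r \left(-62 + r\right)$ ($q{\left(r \right)} = \left(-62 + r\right) 2 r = 2 r \left(-62 + r\right)$)
$\left(42196 + q{\left(60 \right)}\right) \left(-23655 - 75 \left(5 \left(0 - 3\right) - 94\right)\right) = \left(42196 + 2 \cdot 60 \left(-62 + 60\right)\right) \left(-23655 - 75 \left(5 \left(0 - 3\right) - 94\right)\right) = \left(42196 + 2 \cdot 60 \left(-2\right)\right) \left(-23655 - 75 \left(5 \left(-3\right) - 94\right)\right) = \left(42196 - 240\right) \left(-23655 - 75 \left(-15 - 94\right)\right) = 41956 \left(-23655 - -8175\right) = 41956 \left(-23655 + 8175\right) = 41956 \left(-15480\right) = -649478880$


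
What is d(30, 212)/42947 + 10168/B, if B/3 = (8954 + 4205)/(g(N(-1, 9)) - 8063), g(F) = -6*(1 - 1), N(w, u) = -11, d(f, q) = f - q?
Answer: -3520999113862/1695418719 ≈ -2076.8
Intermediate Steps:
g(F) = 0 (g(F) = -6*0 = 0)
B = -39477/8063 (B = 3*((8954 + 4205)/(0 - 8063)) = 3*(13159/(-8063)) = 3*(13159*(-1/8063)) = 3*(-13159/8063) = -39477/8063 ≈ -4.8961)
d(30, 212)/42947 + 10168/B = (30 - 1*212)/42947 + 10168/(-39477/8063) = (30 - 212)*(1/42947) + 10168*(-8063/39477) = -182*1/42947 - 81984584/39477 = -182/42947 - 81984584/39477 = -3520999113862/1695418719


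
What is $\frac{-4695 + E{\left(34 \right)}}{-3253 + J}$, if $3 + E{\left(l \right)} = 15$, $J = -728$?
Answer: $\frac{1561}{1327} \approx 1.1763$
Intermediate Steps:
$E{\left(l \right)} = 12$ ($E{\left(l \right)} = -3 + 15 = 12$)
$\frac{-4695 + E{\left(34 \right)}}{-3253 + J} = \frac{-4695 + 12}{-3253 - 728} = - \frac{4683}{-3981} = \left(-4683\right) \left(- \frac{1}{3981}\right) = \frac{1561}{1327}$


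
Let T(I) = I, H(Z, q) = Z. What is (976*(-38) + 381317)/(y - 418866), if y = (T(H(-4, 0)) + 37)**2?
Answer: -114743/139259 ≈ -0.82395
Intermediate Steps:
y = 1089 (y = (-4 + 37)**2 = 33**2 = 1089)
(976*(-38) + 381317)/(y - 418866) = (976*(-38) + 381317)/(1089 - 418866) = (-37088 + 381317)/(-417777) = 344229*(-1/417777) = -114743/139259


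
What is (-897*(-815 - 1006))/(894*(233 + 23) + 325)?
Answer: 1633437/229189 ≈ 7.1270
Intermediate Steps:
(-897*(-815 - 1006))/(894*(233 + 23) + 325) = (-897*(-1821))/(894*256 + 325) = 1633437/(228864 + 325) = 1633437/229189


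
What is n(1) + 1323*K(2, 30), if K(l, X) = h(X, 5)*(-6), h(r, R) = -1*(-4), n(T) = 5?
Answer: -31747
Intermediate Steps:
h(r, R) = 4
K(l, X) = -24 (K(l, X) = 4*(-6) = -24)
n(1) + 1323*K(2, 30) = 5 + 1323*(-24) = 5 - 31752 = -31747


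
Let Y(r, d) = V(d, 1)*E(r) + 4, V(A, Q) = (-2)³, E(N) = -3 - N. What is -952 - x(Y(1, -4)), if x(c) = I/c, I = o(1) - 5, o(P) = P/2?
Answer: -7615/8 ≈ -951.88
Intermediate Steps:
V(A, Q) = -8
o(P) = P/2 (o(P) = P*(½) = P/2)
I = -9/2 (I = (½)*1 - 5 = ½ - 5 = -9/2 ≈ -4.5000)
Y(r, d) = 28 + 8*r (Y(r, d) = -8*(-3 - r) + 4 = (24 + 8*r) + 4 = 28 + 8*r)
x(c) = -9/(2*c)
-952 - x(Y(1, -4)) = -952 - (-9)/(2*(28 + 8*1)) = -952 - (-9)/(2*(28 + 8)) = -952 - (-9)/(2*36) = -952 - 1*(-⅛) = -952 + ⅛ = -7615/8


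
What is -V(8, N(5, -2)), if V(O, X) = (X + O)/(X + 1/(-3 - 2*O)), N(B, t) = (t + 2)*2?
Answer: 152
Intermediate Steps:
N(B, t) = 4 + 2*t (N(B, t) = (2 + t)*2 = 4 + 2*t)
V(O, X) = (O + X)/(X + 1/(-3 - 2*O))
-V(8, N(5, -2)) = -(2*8² + 3*8 + 3*(4 + 2*(-2)) + 2*8*(4 + 2*(-2)))/(-1 + 3*(4 + 2*(-2)) + 2*8*(4 + 2*(-2))) = -(2*64 + 24 + 3*(4 - 4) + 2*8*(4 - 4))/(-1 + 3*(4 - 4) + 2*8*(4 - 4)) = -(128 + 24 + 3*0 + 2*8*0)/(-1 + 3*0 + 2*8*0) = -(128 + 24 + 0 + 0)/(-1 + 0 + 0) = -152/(-1) = -(-1)*152 = -1*(-152) = 152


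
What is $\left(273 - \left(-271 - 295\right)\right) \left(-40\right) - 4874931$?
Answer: $-4908491$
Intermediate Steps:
$\left(273 - \left(-271 - 295\right)\right) \left(-40\right) - 4874931 = \left(273 - -566\right) \left(-40\right) - 4874931 = \left(273 + 566\right) \left(-40\right) - 4874931 = 839 \left(-40\right) - 4874931 = -33560 - 4874931 = -4908491$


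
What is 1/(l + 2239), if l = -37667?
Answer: -1/35428 ≈ -2.8226e-5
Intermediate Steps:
1/(l + 2239) = 1/(-37667 + 2239) = 1/(-35428) = -1/35428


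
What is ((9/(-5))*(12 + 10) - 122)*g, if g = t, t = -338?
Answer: 273104/5 ≈ 54621.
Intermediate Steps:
g = -338
((9/(-5))*(12 + 10) - 122)*g = ((9/(-5))*(12 + 10) - 122)*(-338) = ((9*(-1/5))*22 - 122)*(-338) = (-9/5*22 - 122)*(-338) = (-198/5 - 122)*(-338) = -808/5*(-338) = 273104/5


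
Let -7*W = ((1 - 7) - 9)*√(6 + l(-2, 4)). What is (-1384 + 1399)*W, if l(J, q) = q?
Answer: 225*√10/7 ≈ 101.64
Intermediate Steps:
W = 15*√10/7 (W = -((1 - 7) - 9)*√(6 + 4)/7 = -(-6 - 9)*√10/7 = -(-15)*√10/7 = 15*√10/7 ≈ 6.7763)
(-1384 + 1399)*W = (-1384 + 1399)*(15*√10/7) = 15*(15*√10/7) = 225*√10/7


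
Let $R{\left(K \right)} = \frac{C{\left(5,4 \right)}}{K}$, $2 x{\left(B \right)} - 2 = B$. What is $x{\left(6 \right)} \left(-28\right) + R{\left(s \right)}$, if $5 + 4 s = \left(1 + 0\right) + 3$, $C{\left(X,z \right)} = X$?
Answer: $-132$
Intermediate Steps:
$x{\left(B \right)} = 1 + \frac{B}{2}$
$s = - \frac{1}{4}$ ($s = - \frac{5}{4} + \frac{\left(1 + 0\right) + 3}{4} = - \frac{5}{4} + \frac{1 + 3}{4} = - \frac{5}{4} + \frac{1}{4} \cdot 4 = - \frac{5}{4} + 1 = - \frac{1}{4} \approx -0.25$)
$R{\left(K \right)} = \frac{5}{K}$
$x{\left(6 \right)} \left(-28\right) + R{\left(s \right)} = \left(1 + \frac{1}{2} \cdot 6\right) \left(-28\right) + \frac{5}{- \frac{1}{4}} = \left(1 + 3\right) \left(-28\right) + 5 \left(-4\right) = 4 \left(-28\right) - 20 = -112 - 20 = -132$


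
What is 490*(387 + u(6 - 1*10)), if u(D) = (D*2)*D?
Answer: 205310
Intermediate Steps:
u(D) = 2*D² (u(D) = (2*D)*D = 2*D²)
490*(387 + u(6 - 1*10)) = 490*(387 + 2*(6 - 1*10)²) = 490*(387 + 2*(6 - 10)²) = 490*(387 + 2*(-4)²) = 490*(387 + 2*16) = 490*(387 + 32) = 490*419 = 205310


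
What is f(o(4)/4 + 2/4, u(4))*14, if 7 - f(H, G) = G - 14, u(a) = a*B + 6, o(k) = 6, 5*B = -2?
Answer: 1162/5 ≈ 232.40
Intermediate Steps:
B = -⅖ (B = (⅕)*(-2) = -⅖ ≈ -0.40000)
u(a) = 6 - 2*a/5 (u(a) = a*(-⅖) + 6 = -2*a/5 + 6 = 6 - 2*a/5)
f(H, G) = 21 - G (f(H, G) = 7 - (G - 14) = 7 - (-14 + G) = 7 + (14 - G) = 21 - G)
f(o(4)/4 + 2/4, u(4))*14 = (21 - (6 - ⅖*4))*14 = (21 - (6 - 8/5))*14 = (21 - 1*22/5)*14 = (21 - 22/5)*14 = (83/5)*14 = 1162/5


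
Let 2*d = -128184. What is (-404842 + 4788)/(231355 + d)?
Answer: -400054/167263 ≈ -2.3918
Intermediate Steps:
d = -64092 (d = (½)*(-128184) = -64092)
(-404842 + 4788)/(231355 + d) = (-404842 + 4788)/(231355 - 64092) = -400054/167263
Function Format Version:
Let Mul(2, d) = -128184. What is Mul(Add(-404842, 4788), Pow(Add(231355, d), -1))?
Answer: Rational(-400054, 167263) ≈ -2.3918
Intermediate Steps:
d = -64092 (d = Mul(Rational(1, 2), -128184) = -64092)
Mul(Add(-404842, 4788), Pow(Add(231355, d), -1)) = Mul(Add(-404842, 4788), Pow(Add(231355, -64092), -1)) = Mul(-400054, Pow(167263, -1)) = Mul(-400054, Rational(1, 167263)) = Rational(-400054, 167263)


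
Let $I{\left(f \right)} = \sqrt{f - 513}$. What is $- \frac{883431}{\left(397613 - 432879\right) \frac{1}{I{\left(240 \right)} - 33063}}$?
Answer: $- \frac{29208879153}{35266} + \frac{883431 i \sqrt{273}}{35266} \approx -8.2825 \cdot 10^{5} + 413.9 i$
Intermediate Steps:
$I{\left(f \right)} = \sqrt{-513 + f}$
$- \frac{883431}{\left(397613 - 432879\right) \frac{1}{I{\left(240 \right)} - 33063}} = - \frac{883431}{\left(397613 - 432879\right) \frac{1}{\sqrt{-513 + 240} - 33063}} = - \frac{883431}{\left(-35266\right) \frac{1}{\sqrt{-273} - 33063}} = - \frac{883431}{\left(-35266\right) \frac{1}{i \sqrt{273} - 33063}} = - \frac{883431}{\left(-35266\right) \frac{1}{-33063 + i \sqrt{273}}} = - 883431 \left(\frac{33063}{35266} - \frac{i \sqrt{273}}{35266}\right) = - \frac{29208879153}{35266} + \frac{883431 i \sqrt{273}}{35266}$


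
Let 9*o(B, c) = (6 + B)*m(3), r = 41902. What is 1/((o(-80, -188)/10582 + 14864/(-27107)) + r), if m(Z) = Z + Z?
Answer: 11628903/487267862636 ≈ 2.3866e-5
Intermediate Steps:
m(Z) = 2*Z
o(B, c) = 4 + 2*B/3 (o(B, c) = ((6 + B)*(2*3))/9 = ((6 + B)*6)/9 = (36 + 6*B)/9 = 4 + 2*B/3)
1/((o(-80, -188)/10582 + 14864/(-27107)) + r) = 1/(((4 + (⅔)*(-80))/10582 + 14864/(-27107)) + 41902) = 1/(((4 - 160/3)*(1/10582) + 14864*(-1/27107)) + 41902) = 1/((-148/3*1/10582 - 14864/27107) + 41902) = 1/((-2/429 - 14864/27107) + 41902) = 1/(-6430870/11628903 + 41902) = 1/(487267862636/11628903) = 11628903/487267862636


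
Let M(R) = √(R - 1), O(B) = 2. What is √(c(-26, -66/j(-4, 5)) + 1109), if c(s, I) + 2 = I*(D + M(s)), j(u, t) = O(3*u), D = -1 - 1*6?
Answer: √(1338 - 99*I*√3) ≈ 36.653 - 2.3391*I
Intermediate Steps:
D = -7 (D = -1 - 6 = -7)
M(R) = √(-1 + R)
j(u, t) = 2
c(s, I) = -2 + I*(-7 + √(-1 + s))
√(c(-26, -66/j(-4, 5)) + 1109) = √((-2 - (-462)/2 + (-66/2)*√(-1 - 26)) + 1109) = √((-2 - (-462)/2 + (-66*½)*√(-27)) + 1109) = √((-2 - 7*(-33) - 99*I*√3) + 1109) = √((-2 + 231 - 99*I*√3) + 1109) = √((229 - 99*I*√3) + 1109) = √(1338 - 99*I*√3)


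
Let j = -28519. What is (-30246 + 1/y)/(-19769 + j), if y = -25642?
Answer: 775567933/1238200896 ≈ 0.62637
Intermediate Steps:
(-30246 + 1/y)/(-19769 + j) = (-30246 + 1/(-25642))/(-19769 - 28519) = (-30246 - 1/25642)/(-48288) = -775567933/25642*(-1/48288) = 775567933/1238200896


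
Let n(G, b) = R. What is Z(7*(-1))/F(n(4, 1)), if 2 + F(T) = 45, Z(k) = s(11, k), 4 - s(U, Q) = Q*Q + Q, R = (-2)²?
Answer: -38/43 ≈ -0.88372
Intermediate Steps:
R = 4
s(U, Q) = 4 - Q - Q² (s(U, Q) = 4 - (Q*Q + Q) = 4 - (Q² + Q) = 4 - (Q + Q²) = 4 + (-Q - Q²) = 4 - Q - Q²)
Z(k) = 4 - k - k²
n(G, b) = 4
F(T) = 43 (F(T) = -2 + 45 = 43)
Z(7*(-1))/F(n(4, 1)) = (4 - 7*(-1) - (7*(-1))²)/43 = (4 - 1*(-7) - 1*(-7)²)*(1/43) = (4 + 7 - 1*49)*(1/43) = (4 + 7 - 49)*(1/43) = -38*1/43 = -38/43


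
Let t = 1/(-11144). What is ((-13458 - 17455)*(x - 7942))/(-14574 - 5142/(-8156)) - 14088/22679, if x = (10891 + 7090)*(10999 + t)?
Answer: 1050150945913529911191945/2503346422894996 ≈ 4.1950e+8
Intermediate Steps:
t = -1/11144 ≈ -8.9734e-5
x = 2203982505755/11144 (x = (10891 + 7090)*(10999 - 1/11144) = 17981*(122572855/11144) = 2203982505755/11144 ≈ 1.9777e+8)
((-13458 - 17455)*(x - 7942))/(-14574 - 5142/(-8156)) - 14088/22679 = ((-13458 - 17455)*(2203982505755/11144 - 7942))/(-14574 - 5142/(-8156)) - 14088/22679 = (-30913*2203894000107/11144)/(-14574 - 5142*(-1)/8156) - 14088*1/22679 = -68128975225307691/(11144*(-14574 - 1*(-2571/4078))) - 14088/22679 = -68128975225307691/(11144*(-14574 + 2571/4078)) - 14088/22679 = -68128975225307691/(11144*(-59430201/4078)) - 14088/22679 = -68128975225307691/11144*(-4078/59430201) - 14088/22679 = 46304993494800793983/110381693324 - 14088/22679 = 1050150945913529911191945/2503346422894996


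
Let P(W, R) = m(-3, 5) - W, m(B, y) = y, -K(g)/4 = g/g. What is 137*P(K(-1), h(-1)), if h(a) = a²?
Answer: 1233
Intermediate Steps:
K(g) = -4 (K(g) = -4*g/g = -4*1 = -4)
P(W, R) = 5 - W
137*P(K(-1), h(-1)) = 137*(5 - 1*(-4)) = 137*(5 + 4) = 137*9 = 1233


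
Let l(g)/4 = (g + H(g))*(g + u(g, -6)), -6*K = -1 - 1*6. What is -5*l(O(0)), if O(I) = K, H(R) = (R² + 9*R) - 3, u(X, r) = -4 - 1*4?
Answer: 74005/54 ≈ 1370.5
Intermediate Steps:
K = 7/6 (K = -(-1 - 1*6)/6 = -(-1 - 6)/6 = -⅙*(-7) = 7/6 ≈ 1.1667)
u(X, r) = -8 (u(X, r) = -4 - 4 = -8)
H(R) = -3 + R² + 9*R
O(I) = 7/6
l(g) = 4*(-8 + g)*(-3 + g² + 10*g) (l(g) = 4*((g + (-3 + g² + 9*g))*(g - 8)) = 4*((-3 + g² + 10*g)*(-8 + g)) = 4*((-8 + g)*(-3 + g² + 10*g)) = 4*(-8 + g)*(-3 + g² + 10*g))
-5*l(O(0)) = -5*(96 - 332*7/6 + 4*(7/6)³ + 8*(7/6)²) = -5*(96 - 1162/3 + 4*(343/216) + 8*(49/36)) = -5*(96 - 1162/3 + 343/54 + 98/9) = -5*(-14801/54) = 74005/54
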